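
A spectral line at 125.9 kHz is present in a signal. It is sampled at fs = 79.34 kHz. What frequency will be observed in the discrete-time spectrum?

125.9 kHz mod fs = 46.56 kHz.
46.56 kHz > fs/2 = 39.67 kHz, folds to fs − 46.56 kHz = 32.78 kHz.

32.78 kHz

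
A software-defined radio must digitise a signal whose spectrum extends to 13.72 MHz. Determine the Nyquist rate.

27.44 MHz

Nyquist rate = 2 × 13.72 MHz = 27.44 MHz.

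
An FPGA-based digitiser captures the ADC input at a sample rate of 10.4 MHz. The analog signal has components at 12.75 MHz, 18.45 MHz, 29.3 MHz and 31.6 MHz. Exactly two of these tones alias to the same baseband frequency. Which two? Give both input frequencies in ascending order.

fs/2 = 5.2 MHz.
12.75 MHz mod fs = 2.35 MHz.
2.35 MHz ≤ fs/2 = 5.2 MHz, appears at 2.35 MHz.
18.45 MHz mod fs = 8.05 MHz.
8.05 MHz > fs/2 = 5.2 MHz, folds to fs − 8.05 MHz = 2.35 MHz.
29.3 MHz mod fs = 8.5 MHz.
8.5 MHz > fs/2 = 5.2 MHz, folds to fs − 8.5 MHz = 1.9 MHz.
31.6 MHz mod fs = 0.4 MHz.
0.4 MHz ≤ fs/2 = 5.2 MHz, appears at 0.4 MHz.
12.75 MHz and 18.45 MHz both map to 2.35 MHz.

12.75 MHz, 18.45 MHz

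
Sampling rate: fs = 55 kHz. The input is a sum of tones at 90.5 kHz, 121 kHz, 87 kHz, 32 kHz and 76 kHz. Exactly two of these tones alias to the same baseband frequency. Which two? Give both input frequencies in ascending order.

32 kHz, 87 kHz

fs/2 = 27.5 kHz.
90.5 kHz mod fs = 35.5 kHz.
35.5 kHz > fs/2 = 27.5 kHz, folds to fs − 35.5 kHz = 19.5 kHz.
121 kHz mod fs = 11 kHz.
11 kHz ≤ fs/2 = 27.5 kHz, appears at 11 kHz.
87 kHz mod fs = 32 kHz.
32 kHz > fs/2 = 27.5 kHz, folds to fs − 32 kHz = 23 kHz.
32 kHz > fs/2 = 27.5 kHz, folds to fs − 32 kHz = 23 kHz.
76 kHz mod fs = 21 kHz.
21 kHz ≤ fs/2 = 27.5 kHz, appears at 21 kHz.
32 kHz and 87 kHz both map to 23 kHz.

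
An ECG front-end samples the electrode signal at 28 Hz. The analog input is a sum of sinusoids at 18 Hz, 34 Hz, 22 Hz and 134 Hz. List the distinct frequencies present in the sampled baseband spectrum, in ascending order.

fs/2 = 14 Hz.
18 Hz > fs/2 = 14 Hz, folds to fs − 18 Hz = 10 Hz.
34 Hz mod fs = 6 Hz.
6 Hz ≤ fs/2 = 14 Hz, appears at 6 Hz.
22 Hz > fs/2 = 14 Hz, folds to fs − 22 Hz = 6 Hz.
134 Hz mod fs = 22 Hz.
22 Hz > fs/2 = 14 Hz, folds to fs − 22 Hz = 6 Hz.
Distinct values: {6 Hz, 10 Hz}.

6 Hz, 10 Hz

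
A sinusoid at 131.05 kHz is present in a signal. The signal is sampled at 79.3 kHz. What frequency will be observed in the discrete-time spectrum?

131.05 kHz mod fs = 51.75 kHz.
51.75 kHz > fs/2 = 39.65 kHz, folds to fs − 51.75 kHz = 27.55 kHz.

27.55 kHz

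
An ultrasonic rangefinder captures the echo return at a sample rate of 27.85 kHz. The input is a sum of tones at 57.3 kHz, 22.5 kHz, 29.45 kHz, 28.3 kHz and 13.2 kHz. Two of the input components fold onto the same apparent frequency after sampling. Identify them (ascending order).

fs/2 = 13.925 kHz.
57.3 kHz mod fs = 1.6 kHz.
1.6 kHz ≤ fs/2 = 13.925 kHz, appears at 1.6 kHz.
22.5 kHz > fs/2 = 13.925 kHz, folds to fs − 22.5 kHz = 5.35 kHz.
29.45 kHz mod fs = 1.6 kHz.
1.6 kHz ≤ fs/2 = 13.925 kHz, appears at 1.6 kHz.
28.3 kHz mod fs = 0.45 kHz.
0.45 kHz ≤ fs/2 = 13.925 kHz, appears at 0.45 kHz.
13.2 kHz ≤ fs/2 = 13.925 kHz, passes unchanged.
29.45 kHz and 57.3 kHz both map to 1.6 kHz.

29.45 kHz, 57.3 kHz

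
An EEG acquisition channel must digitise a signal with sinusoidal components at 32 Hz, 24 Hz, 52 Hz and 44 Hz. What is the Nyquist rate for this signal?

Highest-frequency component: 52 Hz.
Nyquist rate = 2 × 52 Hz = 104 Hz.

104 Hz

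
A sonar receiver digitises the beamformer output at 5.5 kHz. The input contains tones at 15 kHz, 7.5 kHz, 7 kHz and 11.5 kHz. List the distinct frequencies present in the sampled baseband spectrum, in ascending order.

fs/2 = 2.75 kHz.
15 kHz mod fs = 4 kHz.
4 kHz > fs/2 = 2.75 kHz, folds to fs − 4 kHz = 1.5 kHz.
7.5 kHz mod fs = 2 kHz.
2 kHz ≤ fs/2 = 2.75 kHz, appears at 2 kHz.
7 kHz mod fs = 1.5 kHz.
1.5 kHz ≤ fs/2 = 2.75 kHz, appears at 1.5 kHz.
11.5 kHz mod fs = 0.5 kHz.
0.5 kHz ≤ fs/2 = 2.75 kHz, appears at 0.5 kHz.
Distinct values: {0.5 kHz, 1.5 kHz, 2 kHz}.

0.5 kHz, 1.5 kHz, 2 kHz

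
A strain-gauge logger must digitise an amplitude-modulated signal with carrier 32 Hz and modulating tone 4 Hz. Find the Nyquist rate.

72 Hz

AM sidebands sit at fc ± fm = 28 Hz and 36 Hz.
Highest-frequency component: 36 Hz.
Nyquist rate = 2 × 36 Hz = 72 Hz.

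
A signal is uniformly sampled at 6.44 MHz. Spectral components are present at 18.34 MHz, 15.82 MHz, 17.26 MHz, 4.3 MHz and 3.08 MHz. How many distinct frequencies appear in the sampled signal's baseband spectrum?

5

fs/2 = 3.22 MHz.
18.34 MHz mod fs = 5.46 MHz.
5.46 MHz > fs/2 = 3.22 MHz, folds to fs − 5.46 MHz = 0.98 MHz.
15.82 MHz mod fs = 2.94 MHz.
2.94 MHz ≤ fs/2 = 3.22 MHz, appears at 2.94 MHz.
17.26 MHz mod fs = 4.38 MHz.
4.38 MHz > fs/2 = 3.22 MHz, folds to fs − 4.38 MHz = 2.06 MHz.
4.3 MHz > fs/2 = 3.22 MHz, folds to fs − 4.3 MHz = 2.14 MHz.
3.08 MHz ≤ fs/2 = 3.22 MHz, passes unchanged.
Distinct values: {0.98 MHz, 2.06 MHz, 2.14 MHz, 2.94 MHz, 3.08 MHz} → 5.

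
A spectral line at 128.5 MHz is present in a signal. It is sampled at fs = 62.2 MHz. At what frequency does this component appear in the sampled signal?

4.1 MHz

128.5 MHz mod fs = 4.1 MHz.
4.1 MHz ≤ fs/2 = 31.1 MHz, appears at 4.1 MHz.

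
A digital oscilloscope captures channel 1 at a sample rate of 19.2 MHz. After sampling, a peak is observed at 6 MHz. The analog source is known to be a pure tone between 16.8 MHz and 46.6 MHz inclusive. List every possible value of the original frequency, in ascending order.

25.2 MHz, 32.4 MHz, 44.4 MHz

Frequencies that alias to 6 MHz are k·fs ± 6 MHz for integer k ≥ 0.
k=0: 6 MHz.
k=1: 13.2 MHz, 25.2 MHz.
k=2: 32.4 MHz, 44.4 MHz.
k=3: 51.6 MHz, 63.6 MHz.
Within [16.8 MHz, 46.6 MHz]: 25.2 MHz, 32.4 MHz, 44.4 MHz.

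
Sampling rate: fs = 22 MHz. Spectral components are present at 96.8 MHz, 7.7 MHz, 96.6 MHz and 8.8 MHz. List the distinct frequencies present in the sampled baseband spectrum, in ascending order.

7.7 MHz, 8.6 MHz, 8.8 MHz

fs/2 = 11 MHz.
96.8 MHz mod fs = 8.8 MHz.
8.8 MHz ≤ fs/2 = 11 MHz, appears at 8.8 MHz.
7.7 MHz ≤ fs/2 = 11 MHz, passes unchanged.
96.6 MHz mod fs = 8.6 MHz.
8.6 MHz ≤ fs/2 = 11 MHz, appears at 8.6 MHz.
8.8 MHz ≤ fs/2 = 11 MHz, passes unchanged.
Distinct values: {7.7 MHz, 8.6 MHz, 8.8 MHz}.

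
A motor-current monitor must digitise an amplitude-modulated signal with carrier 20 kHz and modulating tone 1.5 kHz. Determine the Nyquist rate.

AM sidebands sit at fc ± fm = 18.5 kHz and 21.5 kHz.
Highest-frequency component: 21.5 kHz.
Nyquist rate = 2 × 21.5 kHz = 43 kHz.

43 kHz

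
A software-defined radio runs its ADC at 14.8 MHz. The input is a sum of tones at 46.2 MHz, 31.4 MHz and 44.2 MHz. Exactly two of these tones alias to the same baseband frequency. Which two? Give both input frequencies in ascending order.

fs/2 = 7.4 MHz.
46.2 MHz mod fs = 1.8 MHz.
1.8 MHz ≤ fs/2 = 7.4 MHz, appears at 1.8 MHz.
31.4 MHz mod fs = 1.8 MHz.
1.8 MHz ≤ fs/2 = 7.4 MHz, appears at 1.8 MHz.
44.2 MHz mod fs = 14.6 MHz.
14.6 MHz > fs/2 = 7.4 MHz, folds to fs − 14.6 MHz = 0.2 MHz.
31.4 MHz and 46.2 MHz both map to 1.8 MHz.

31.4 MHz, 46.2 MHz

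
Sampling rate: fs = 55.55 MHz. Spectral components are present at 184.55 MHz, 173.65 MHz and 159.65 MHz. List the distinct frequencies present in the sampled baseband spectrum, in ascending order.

7 MHz, 17.9 MHz

fs/2 = 27.775 MHz.
184.55 MHz mod fs = 17.9 MHz.
17.9 MHz ≤ fs/2 = 27.775 MHz, appears at 17.9 MHz.
173.65 MHz mod fs = 7 MHz.
7 MHz ≤ fs/2 = 27.775 MHz, appears at 7 MHz.
159.65 MHz mod fs = 48.55 MHz.
48.55 MHz > fs/2 = 27.775 MHz, folds to fs − 48.55 MHz = 7 MHz.
Distinct values: {7 MHz, 17.9 MHz}.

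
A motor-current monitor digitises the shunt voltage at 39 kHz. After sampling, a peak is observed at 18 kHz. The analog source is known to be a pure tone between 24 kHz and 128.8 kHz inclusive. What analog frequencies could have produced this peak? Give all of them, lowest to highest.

57 kHz, 60 kHz, 96 kHz, 99 kHz

Frequencies that alias to 18 kHz are k·fs ± 18 kHz for integer k ≥ 0.
k=0: 18 kHz.
k=1: 21 kHz, 57 kHz.
k=2: 60 kHz, 96 kHz.
k=3: 99 kHz, 135 kHz.
k=4: 138 kHz, 174 kHz.
Within [24 kHz, 128.8 kHz]: 57 kHz, 60 kHz, 96 kHz, 99 kHz.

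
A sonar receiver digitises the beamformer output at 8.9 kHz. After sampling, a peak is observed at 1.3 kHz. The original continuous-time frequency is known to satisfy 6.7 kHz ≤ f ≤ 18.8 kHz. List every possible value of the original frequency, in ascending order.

7.6 kHz, 10.2 kHz, 16.5 kHz

Frequencies that alias to 1.3 kHz are k·fs ± 1.3 kHz for integer k ≥ 0.
k=0: 1.3 kHz.
k=1: 7.6 kHz, 10.2 kHz.
k=2: 16.5 kHz, 19.1 kHz.
k=3: 25.4 kHz, 28 kHz.
Within [6.7 kHz, 18.8 kHz]: 7.6 kHz, 10.2 kHz, 16.5 kHz.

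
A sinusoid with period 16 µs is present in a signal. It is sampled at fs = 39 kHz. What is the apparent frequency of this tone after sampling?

15.5 kHz

T = 16 µs → f = 1/T = 62.5 kHz.
62.5 kHz mod fs = 23.5 kHz.
23.5 kHz > fs/2 = 19.5 kHz, folds to fs − 23.5 kHz = 15.5 kHz.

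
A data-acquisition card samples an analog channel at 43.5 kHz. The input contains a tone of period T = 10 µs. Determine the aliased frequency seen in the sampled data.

T = 10 µs → f = 1/T = 100 kHz.
100 kHz mod fs = 13 kHz.
13 kHz ≤ fs/2 = 21.75 kHz, appears at 13 kHz.

13 kHz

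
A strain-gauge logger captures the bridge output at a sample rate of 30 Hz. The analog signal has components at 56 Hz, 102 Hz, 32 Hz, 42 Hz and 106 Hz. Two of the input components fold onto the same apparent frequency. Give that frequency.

12 Hz

fs/2 = 15 Hz.
56 Hz mod fs = 26 Hz.
26 Hz > fs/2 = 15 Hz, folds to fs − 26 Hz = 4 Hz.
102 Hz mod fs = 12 Hz.
12 Hz ≤ fs/2 = 15 Hz, appears at 12 Hz.
32 Hz mod fs = 2 Hz.
2 Hz ≤ fs/2 = 15 Hz, appears at 2 Hz.
42 Hz mod fs = 12 Hz.
12 Hz ≤ fs/2 = 15 Hz, appears at 12 Hz.
106 Hz mod fs = 16 Hz.
16 Hz > fs/2 = 15 Hz, folds to fs − 16 Hz = 14 Hz.
42 Hz and 102 Hz both map to 12 Hz.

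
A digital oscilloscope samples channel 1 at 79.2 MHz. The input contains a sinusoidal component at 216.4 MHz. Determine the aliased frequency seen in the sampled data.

21.2 MHz

216.4 MHz mod fs = 58 MHz.
58 MHz > fs/2 = 39.6 MHz, folds to fs − 58 MHz = 21.2 MHz.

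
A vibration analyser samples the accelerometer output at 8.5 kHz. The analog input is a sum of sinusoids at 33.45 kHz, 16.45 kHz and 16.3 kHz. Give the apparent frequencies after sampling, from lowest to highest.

0.55 kHz, 0.7 kHz

fs/2 = 4.25 kHz.
33.45 kHz mod fs = 7.95 kHz.
7.95 kHz > fs/2 = 4.25 kHz, folds to fs − 7.95 kHz = 0.55 kHz.
16.45 kHz mod fs = 7.95 kHz.
7.95 kHz > fs/2 = 4.25 kHz, folds to fs − 7.95 kHz = 0.55 kHz.
16.3 kHz mod fs = 7.8 kHz.
7.8 kHz > fs/2 = 4.25 kHz, folds to fs − 7.8 kHz = 0.7 kHz.
Distinct values: {0.55 kHz, 0.7 kHz}.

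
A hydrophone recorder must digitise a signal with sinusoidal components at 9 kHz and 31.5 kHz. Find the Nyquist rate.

63 kHz

Highest-frequency component: 31.5 kHz.
Nyquist rate = 2 × 31.5 kHz = 63 kHz.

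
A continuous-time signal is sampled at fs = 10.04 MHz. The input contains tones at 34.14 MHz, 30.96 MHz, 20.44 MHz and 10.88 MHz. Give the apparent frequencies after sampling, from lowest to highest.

0.36 MHz, 0.84 MHz, 4.02 MHz

fs/2 = 5.02 MHz.
34.14 MHz mod fs = 4.02 MHz.
4.02 MHz ≤ fs/2 = 5.02 MHz, appears at 4.02 MHz.
30.96 MHz mod fs = 0.84 MHz.
0.84 MHz ≤ fs/2 = 5.02 MHz, appears at 0.84 MHz.
20.44 MHz mod fs = 0.36 MHz.
0.36 MHz ≤ fs/2 = 5.02 MHz, appears at 0.36 MHz.
10.88 MHz mod fs = 0.84 MHz.
0.84 MHz ≤ fs/2 = 5.02 MHz, appears at 0.84 MHz.
Distinct values: {0.36 MHz, 0.84 MHz, 4.02 MHz}.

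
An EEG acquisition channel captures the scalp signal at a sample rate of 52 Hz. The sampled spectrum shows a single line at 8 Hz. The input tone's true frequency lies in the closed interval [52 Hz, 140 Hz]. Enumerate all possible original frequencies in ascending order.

Frequencies that alias to 8 Hz are k·fs ± 8 Hz for integer k ≥ 0.
k=0: 8 Hz.
k=1: 44 Hz, 60 Hz.
k=2: 96 Hz, 112 Hz.
k=3: 148 Hz, 164 Hz.
Within [52 Hz, 140 Hz]: 60 Hz, 96 Hz, 112 Hz.

60 Hz, 96 Hz, 112 Hz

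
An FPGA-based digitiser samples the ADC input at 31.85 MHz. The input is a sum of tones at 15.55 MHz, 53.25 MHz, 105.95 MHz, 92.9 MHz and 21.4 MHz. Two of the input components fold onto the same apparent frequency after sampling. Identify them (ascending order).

fs/2 = 15.925 MHz.
15.55 MHz ≤ fs/2 = 15.925 MHz, passes unchanged.
53.25 MHz mod fs = 21.4 MHz.
21.4 MHz > fs/2 = 15.925 MHz, folds to fs − 21.4 MHz = 10.45 MHz.
105.95 MHz mod fs = 10.4 MHz.
10.4 MHz ≤ fs/2 = 15.925 MHz, appears at 10.4 MHz.
92.9 MHz mod fs = 29.2 MHz.
29.2 MHz > fs/2 = 15.925 MHz, folds to fs − 29.2 MHz = 2.65 MHz.
21.4 MHz > fs/2 = 15.925 MHz, folds to fs − 21.4 MHz = 10.45 MHz.
21.4 MHz and 53.25 MHz both map to 10.45 MHz.

21.4 MHz, 53.25 MHz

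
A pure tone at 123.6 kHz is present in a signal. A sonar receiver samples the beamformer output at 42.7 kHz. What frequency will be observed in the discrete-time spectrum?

4.5 kHz

123.6 kHz mod fs = 38.2 kHz.
38.2 kHz > fs/2 = 21.35 kHz, folds to fs − 38.2 kHz = 4.5 kHz.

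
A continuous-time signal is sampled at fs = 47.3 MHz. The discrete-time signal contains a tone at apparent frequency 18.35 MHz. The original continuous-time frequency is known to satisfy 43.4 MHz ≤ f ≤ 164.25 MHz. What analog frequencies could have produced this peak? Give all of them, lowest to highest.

65.65 MHz, 76.25 MHz, 112.95 MHz, 123.55 MHz, 160.25 MHz

Frequencies that alias to 18.35 MHz are k·fs ± 18.35 MHz for integer k ≥ 0.
k=0: 18.35 MHz.
k=1: 28.95 MHz, 65.65 MHz.
k=2: 76.25 MHz, 112.95 MHz.
k=3: 123.55 MHz, 160.25 MHz.
k=4: 170.85 MHz, 207.55 MHz.
Within [43.4 MHz, 164.25 MHz]: 65.65 MHz, 76.25 MHz, 112.95 MHz, 123.55 MHz, 160.25 MHz.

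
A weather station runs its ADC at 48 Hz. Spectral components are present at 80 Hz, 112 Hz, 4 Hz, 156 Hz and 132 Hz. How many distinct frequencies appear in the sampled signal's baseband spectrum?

3

fs/2 = 24 Hz.
80 Hz mod fs = 32 Hz.
32 Hz > fs/2 = 24 Hz, folds to fs − 32 Hz = 16 Hz.
112 Hz mod fs = 16 Hz.
16 Hz ≤ fs/2 = 24 Hz, appears at 16 Hz.
4 Hz ≤ fs/2 = 24 Hz, passes unchanged.
156 Hz mod fs = 12 Hz.
12 Hz ≤ fs/2 = 24 Hz, appears at 12 Hz.
132 Hz mod fs = 36 Hz.
36 Hz > fs/2 = 24 Hz, folds to fs − 36 Hz = 12 Hz.
Distinct values: {4 Hz, 12 Hz, 16 Hz} → 3.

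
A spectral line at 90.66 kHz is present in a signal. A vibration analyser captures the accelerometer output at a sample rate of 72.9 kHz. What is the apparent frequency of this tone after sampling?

17.76 kHz

90.66 kHz mod fs = 17.76 kHz.
17.76 kHz ≤ fs/2 = 36.45 kHz, appears at 17.76 kHz.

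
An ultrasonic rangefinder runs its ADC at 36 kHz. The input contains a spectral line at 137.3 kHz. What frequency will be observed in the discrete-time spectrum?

6.7 kHz

137.3 kHz mod fs = 29.3 kHz.
29.3 kHz > fs/2 = 18 kHz, folds to fs − 29.3 kHz = 6.7 kHz.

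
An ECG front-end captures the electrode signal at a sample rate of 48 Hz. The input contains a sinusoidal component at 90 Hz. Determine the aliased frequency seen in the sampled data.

6 Hz

90 Hz mod fs = 42 Hz.
42 Hz > fs/2 = 24 Hz, folds to fs − 42 Hz = 6 Hz.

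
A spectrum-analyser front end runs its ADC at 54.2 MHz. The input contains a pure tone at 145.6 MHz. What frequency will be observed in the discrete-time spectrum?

17 MHz

145.6 MHz mod fs = 37.2 MHz.
37.2 MHz > fs/2 = 27.1 MHz, folds to fs − 37.2 MHz = 17 MHz.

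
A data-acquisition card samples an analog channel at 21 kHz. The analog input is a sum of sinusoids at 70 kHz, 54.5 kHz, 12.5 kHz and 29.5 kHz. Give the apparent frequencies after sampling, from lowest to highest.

fs/2 = 10.5 kHz.
70 kHz mod fs = 7 kHz.
7 kHz ≤ fs/2 = 10.5 kHz, appears at 7 kHz.
54.5 kHz mod fs = 12.5 kHz.
12.5 kHz > fs/2 = 10.5 kHz, folds to fs − 12.5 kHz = 8.5 kHz.
12.5 kHz > fs/2 = 10.5 kHz, folds to fs − 12.5 kHz = 8.5 kHz.
29.5 kHz mod fs = 8.5 kHz.
8.5 kHz ≤ fs/2 = 10.5 kHz, appears at 8.5 kHz.
Distinct values: {7 kHz, 8.5 kHz}.

7 kHz, 8.5 kHz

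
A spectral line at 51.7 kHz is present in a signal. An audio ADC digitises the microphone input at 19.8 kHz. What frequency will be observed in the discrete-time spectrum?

7.7 kHz

51.7 kHz mod fs = 12.1 kHz.
12.1 kHz > fs/2 = 9.9 kHz, folds to fs − 12.1 kHz = 7.7 kHz.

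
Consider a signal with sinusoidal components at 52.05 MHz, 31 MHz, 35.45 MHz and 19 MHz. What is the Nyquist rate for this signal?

104.1 MHz

Highest-frequency component: 52.05 MHz.
Nyquist rate = 2 × 52.05 MHz = 104.1 MHz.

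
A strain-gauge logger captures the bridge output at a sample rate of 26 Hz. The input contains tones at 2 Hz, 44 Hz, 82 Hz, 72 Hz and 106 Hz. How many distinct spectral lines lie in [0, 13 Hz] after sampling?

4

fs/2 = 13 Hz.
2 Hz ≤ fs/2 = 13 Hz, passes unchanged.
44 Hz mod fs = 18 Hz.
18 Hz > fs/2 = 13 Hz, folds to fs − 18 Hz = 8 Hz.
82 Hz mod fs = 4 Hz.
4 Hz ≤ fs/2 = 13 Hz, appears at 4 Hz.
72 Hz mod fs = 20 Hz.
20 Hz > fs/2 = 13 Hz, folds to fs − 20 Hz = 6 Hz.
106 Hz mod fs = 2 Hz.
2 Hz ≤ fs/2 = 13 Hz, appears at 2 Hz.
Distinct values: {2 Hz, 4 Hz, 6 Hz, 8 Hz} → 4.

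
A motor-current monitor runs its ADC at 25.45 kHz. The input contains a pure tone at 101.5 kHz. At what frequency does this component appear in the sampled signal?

0.3 kHz

101.5 kHz mod fs = 25.15 kHz.
25.15 kHz > fs/2 = 12.725 kHz, folds to fs − 25.15 kHz = 0.3 kHz.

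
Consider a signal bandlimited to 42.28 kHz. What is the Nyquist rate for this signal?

84.56 kHz

Nyquist rate = 2 × 42.28 kHz = 84.56 kHz.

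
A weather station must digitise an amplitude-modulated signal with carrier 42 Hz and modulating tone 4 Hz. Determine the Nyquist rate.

92 Hz

AM sidebands sit at fc ± fm = 38 Hz and 46 Hz.
Highest-frequency component: 46 Hz.
Nyquist rate = 2 × 46 Hz = 92 Hz.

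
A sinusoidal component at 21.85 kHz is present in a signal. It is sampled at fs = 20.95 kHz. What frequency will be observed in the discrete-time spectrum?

0.9 kHz

21.85 kHz mod fs = 0.9 kHz.
0.9 kHz ≤ fs/2 = 10.475 kHz, appears at 0.9 kHz.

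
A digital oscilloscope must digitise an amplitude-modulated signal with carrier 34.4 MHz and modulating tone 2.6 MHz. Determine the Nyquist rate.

74 MHz

AM sidebands sit at fc ± fm = 31.8 MHz and 37 MHz.
Highest-frequency component: 37 MHz.
Nyquist rate = 2 × 37 MHz = 74 MHz.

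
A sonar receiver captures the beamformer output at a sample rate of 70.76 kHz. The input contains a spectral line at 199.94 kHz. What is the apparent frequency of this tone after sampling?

199.94 kHz mod fs = 58.42 kHz.
58.42 kHz > fs/2 = 35.38 kHz, folds to fs − 58.42 kHz = 12.34 kHz.

12.34 kHz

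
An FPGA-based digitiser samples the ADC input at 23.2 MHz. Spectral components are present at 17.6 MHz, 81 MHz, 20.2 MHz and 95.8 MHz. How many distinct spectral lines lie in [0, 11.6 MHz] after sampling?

3

fs/2 = 11.6 MHz.
17.6 MHz > fs/2 = 11.6 MHz, folds to fs − 17.6 MHz = 5.6 MHz.
81 MHz mod fs = 11.4 MHz.
11.4 MHz ≤ fs/2 = 11.6 MHz, appears at 11.4 MHz.
20.2 MHz > fs/2 = 11.6 MHz, folds to fs − 20.2 MHz = 3 MHz.
95.8 MHz mod fs = 3 MHz.
3 MHz ≤ fs/2 = 11.6 MHz, appears at 3 MHz.
Distinct values: {3 MHz, 5.6 MHz, 11.4 MHz} → 3.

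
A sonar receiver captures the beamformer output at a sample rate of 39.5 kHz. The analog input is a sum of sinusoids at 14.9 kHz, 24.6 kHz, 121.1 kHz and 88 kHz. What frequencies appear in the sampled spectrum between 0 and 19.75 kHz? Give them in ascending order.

2.6 kHz, 9 kHz, 14.9 kHz

fs/2 = 19.75 kHz.
14.9 kHz ≤ fs/2 = 19.75 kHz, passes unchanged.
24.6 kHz > fs/2 = 19.75 kHz, folds to fs − 24.6 kHz = 14.9 kHz.
121.1 kHz mod fs = 2.6 kHz.
2.6 kHz ≤ fs/2 = 19.75 kHz, appears at 2.6 kHz.
88 kHz mod fs = 9 kHz.
9 kHz ≤ fs/2 = 19.75 kHz, appears at 9 kHz.
Distinct values: {2.6 kHz, 9 kHz, 14.9 kHz}.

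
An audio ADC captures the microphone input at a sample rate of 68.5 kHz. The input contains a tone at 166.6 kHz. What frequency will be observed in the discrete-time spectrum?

166.6 kHz mod fs = 29.6 kHz.
29.6 kHz ≤ fs/2 = 34.25 kHz, appears at 29.6 kHz.

29.6 kHz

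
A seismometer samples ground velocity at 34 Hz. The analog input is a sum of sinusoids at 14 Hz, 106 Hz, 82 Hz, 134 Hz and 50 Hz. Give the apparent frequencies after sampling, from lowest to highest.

fs/2 = 17 Hz.
14 Hz ≤ fs/2 = 17 Hz, passes unchanged.
106 Hz mod fs = 4 Hz.
4 Hz ≤ fs/2 = 17 Hz, appears at 4 Hz.
82 Hz mod fs = 14 Hz.
14 Hz ≤ fs/2 = 17 Hz, appears at 14 Hz.
134 Hz mod fs = 32 Hz.
32 Hz > fs/2 = 17 Hz, folds to fs − 32 Hz = 2 Hz.
50 Hz mod fs = 16 Hz.
16 Hz ≤ fs/2 = 17 Hz, appears at 16 Hz.
Distinct values: {2 Hz, 4 Hz, 14 Hz, 16 Hz}.

2 Hz, 4 Hz, 14 Hz, 16 Hz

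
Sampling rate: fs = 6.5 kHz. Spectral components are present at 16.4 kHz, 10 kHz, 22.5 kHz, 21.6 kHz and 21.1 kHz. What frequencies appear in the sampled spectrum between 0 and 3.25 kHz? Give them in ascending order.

1.6 kHz, 2.1 kHz, 3 kHz, 3.1 kHz

fs/2 = 3.25 kHz.
16.4 kHz mod fs = 3.4 kHz.
3.4 kHz > fs/2 = 3.25 kHz, folds to fs − 3.4 kHz = 3.1 kHz.
10 kHz mod fs = 3.5 kHz.
3.5 kHz > fs/2 = 3.25 kHz, folds to fs − 3.5 kHz = 3 kHz.
22.5 kHz mod fs = 3 kHz.
3 kHz ≤ fs/2 = 3.25 kHz, appears at 3 kHz.
21.6 kHz mod fs = 2.1 kHz.
2.1 kHz ≤ fs/2 = 3.25 kHz, appears at 2.1 kHz.
21.1 kHz mod fs = 1.6 kHz.
1.6 kHz ≤ fs/2 = 3.25 kHz, appears at 1.6 kHz.
Distinct values: {1.6 kHz, 2.1 kHz, 3 kHz, 3.1 kHz}.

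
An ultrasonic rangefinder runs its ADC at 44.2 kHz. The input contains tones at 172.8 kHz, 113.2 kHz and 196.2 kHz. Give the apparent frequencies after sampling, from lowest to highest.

4 kHz, 19.4 kHz

fs/2 = 22.1 kHz.
172.8 kHz mod fs = 40.2 kHz.
40.2 kHz > fs/2 = 22.1 kHz, folds to fs − 40.2 kHz = 4 kHz.
113.2 kHz mod fs = 24.8 kHz.
24.8 kHz > fs/2 = 22.1 kHz, folds to fs − 24.8 kHz = 19.4 kHz.
196.2 kHz mod fs = 19.4 kHz.
19.4 kHz ≤ fs/2 = 22.1 kHz, appears at 19.4 kHz.
Distinct values: {4 kHz, 19.4 kHz}.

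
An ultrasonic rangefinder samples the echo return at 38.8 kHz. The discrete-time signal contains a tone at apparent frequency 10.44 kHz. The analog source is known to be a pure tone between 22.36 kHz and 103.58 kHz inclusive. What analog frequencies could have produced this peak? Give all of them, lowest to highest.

28.36 kHz, 49.24 kHz, 67.16 kHz, 88.04 kHz

Frequencies that alias to 10.44 kHz are k·fs ± 10.44 kHz for integer k ≥ 0.
k=0: 10.44 kHz.
k=1: 28.36 kHz, 49.24 kHz.
k=2: 67.16 kHz, 88.04 kHz.
k=3: 105.96 kHz, 126.84 kHz.
Within [22.36 kHz, 103.58 kHz]: 28.36 kHz, 49.24 kHz, 67.16 kHz, 88.04 kHz.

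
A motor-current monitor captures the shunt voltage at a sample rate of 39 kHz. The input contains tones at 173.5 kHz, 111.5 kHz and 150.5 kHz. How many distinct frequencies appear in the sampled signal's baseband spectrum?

fs/2 = 19.5 kHz.
173.5 kHz mod fs = 17.5 kHz.
17.5 kHz ≤ fs/2 = 19.5 kHz, appears at 17.5 kHz.
111.5 kHz mod fs = 33.5 kHz.
33.5 kHz > fs/2 = 19.5 kHz, folds to fs − 33.5 kHz = 5.5 kHz.
150.5 kHz mod fs = 33.5 kHz.
33.5 kHz > fs/2 = 19.5 kHz, folds to fs − 33.5 kHz = 5.5 kHz.
Distinct values: {5.5 kHz, 17.5 kHz} → 2.

2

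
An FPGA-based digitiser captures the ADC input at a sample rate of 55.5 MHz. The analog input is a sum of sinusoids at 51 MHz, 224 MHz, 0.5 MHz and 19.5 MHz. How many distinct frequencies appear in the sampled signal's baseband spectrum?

fs/2 = 27.75 MHz.
51 MHz > fs/2 = 27.75 MHz, folds to fs − 51 MHz = 4.5 MHz.
224 MHz mod fs = 2 MHz.
2 MHz ≤ fs/2 = 27.75 MHz, appears at 2 MHz.
0.5 MHz ≤ fs/2 = 27.75 MHz, passes unchanged.
19.5 MHz ≤ fs/2 = 27.75 MHz, passes unchanged.
Distinct values: {0.5 MHz, 2 MHz, 4.5 MHz, 19.5 MHz} → 4.

4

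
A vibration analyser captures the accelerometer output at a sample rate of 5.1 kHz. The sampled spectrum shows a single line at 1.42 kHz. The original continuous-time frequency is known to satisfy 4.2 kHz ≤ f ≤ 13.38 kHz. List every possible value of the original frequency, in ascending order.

6.52 kHz, 8.78 kHz, 11.62 kHz

Frequencies that alias to 1.42 kHz are k·fs ± 1.42 kHz for integer k ≥ 0.
k=0: 1.42 kHz.
k=1: 3.68 kHz, 6.52 kHz.
k=2: 8.78 kHz, 11.62 kHz.
k=3: 13.88 kHz, 16.72 kHz.
Within [4.2 kHz, 13.38 kHz]: 6.52 kHz, 8.78 kHz, 11.62 kHz.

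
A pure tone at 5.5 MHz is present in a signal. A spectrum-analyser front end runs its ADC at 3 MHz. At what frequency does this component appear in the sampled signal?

0.5 MHz

5.5 MHz mod fs = 2.5 MHz.
2.5 MHz > fs/2 = 1.5 MHz, folds to fs − 2.5 MHz = 0.5 MHz.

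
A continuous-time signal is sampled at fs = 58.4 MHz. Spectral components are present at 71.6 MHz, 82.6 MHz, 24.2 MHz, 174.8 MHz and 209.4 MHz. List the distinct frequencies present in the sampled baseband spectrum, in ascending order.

0.4 MHz, 13.2 MHz, 24.2 MHz

fs/2 = 29.2 MHz.
71.6 MHz mod fs = 13.2 MHz.
13.2 MHz ≤ fs/2 = 29.2 MHz, appears at 13.2 MHz.
82.6 MHz mod fs = 24.2 MHz.
24.2 MHz ≤ fs/2 = 29.2 MHz, appears at 24.2 MHz.
24.2 MHz ≤ fs/2 = 29.2 MHz, passes unchanged.
174.8 MHz mod fs = 58 MHz.
58 MHz > fs/2 = 29.2 MHz, folds to fs − 58 MHz = 0.4 MHz.
209.4 MHz mod fs = 34.2 MHz.
34.2 MHz > fs/2 = 29.2 MHz, folds to fs − 34.2 MHz = 24.2 MHz.
Distinct values: {0.4 MHz, 13.2 MHz, 24.2 MHz}.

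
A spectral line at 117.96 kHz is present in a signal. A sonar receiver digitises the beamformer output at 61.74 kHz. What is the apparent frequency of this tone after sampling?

5.52 kHz

117.96 kHz mod fs = 56.22 kHz.
56.22 kHz > fs/2 = 30.87 kHz, folds to fs − 56.22 kHz = 5.52 kHz.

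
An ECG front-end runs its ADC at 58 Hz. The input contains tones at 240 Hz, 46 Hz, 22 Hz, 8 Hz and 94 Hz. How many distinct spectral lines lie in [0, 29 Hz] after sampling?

3

fs/2 = 29 Hz.
240 Hz mod fs = 8 Hz.
8 Hz ≤ fs/2 = 29 Hz, appears at 8 Hz.
46 Hz > fs/2 = 29 Hz, folds to fs − 46 Hz = 12 Hz.
22 Hz ≤ fs/2 = 29 Hz, passes unchanged.
8 Hz ≤ fs/2 = 29 Hz, passes unchanged.
94 Hz mod fs = 36 Hz.
36 Hz > fs/2 = 29 Hz, folds to fs − 36 Hz = 22 Hz.
Distinct values: {8 Hz, 12 Hz, 22 Hz} → 3.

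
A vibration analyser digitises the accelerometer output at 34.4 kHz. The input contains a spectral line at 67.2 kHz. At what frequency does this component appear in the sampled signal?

67.2 kHz mod fs = 32.8 kHz.
32.8 kHz > fs/2 = 17.2 kHz, folds to fs − 32.8 kHz = 1.6 kHz.

1.6 kHz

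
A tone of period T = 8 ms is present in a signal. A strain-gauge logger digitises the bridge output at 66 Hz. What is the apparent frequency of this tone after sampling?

7 Hz

T = 8 ms → f = 1/T = 125 Hz.
125 Hz mod fs = 59 Hz.
59 Hz > fs/2 = 33 Hz, folds to fs − 59 Hz = 7 Hz.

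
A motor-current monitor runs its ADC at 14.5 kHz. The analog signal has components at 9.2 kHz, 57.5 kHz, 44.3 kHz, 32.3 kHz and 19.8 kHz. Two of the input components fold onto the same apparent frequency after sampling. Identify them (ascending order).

fs/2 = 7.25 kHz.
9.2 kHz > fs/2 = 7.25 kHz, folds to fs − 9.2 kHz = 5.3 kHz.
57.5 kHz mod fs = 14 kHz.
14 kHz > fs/2 = 7.25 kHz, folds to fs − 14 kHz = 0.5 kHz.
44.3 kHz mod fs = 0.8 kHz.
0.8 kHz ≤ fs/2 = 7.25 kHz, appears at 0.8 kHz.
32.3 kHz mod fs = 3.3 kHz.
3.3 kHz ≤ fs/2 = 7.25 kHz, appears at 3.3 kHz.
19.8 kHz mod fs = 5.3 kHz.
5.3 kHz ≤ fs/2 = 7.25 kHz, appears at 5.3 kHz.
9.2 kHz and 19.8 kHz both map to 5.3 kHz.

9.2 kHz, 19.8 kHz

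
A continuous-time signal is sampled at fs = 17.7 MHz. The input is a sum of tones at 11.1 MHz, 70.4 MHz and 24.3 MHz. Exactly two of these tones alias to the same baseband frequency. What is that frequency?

6.6 MHz

fs/2 = 8.85 MHz.
11.1 MHz > fs/2 = 8.85 MHz, folds to fs − 11.1 MHz = 6.6 MHz.
70.4 MHz mod fs = 17.3 MHz.
17.3 MHz > fs/2 = 8.85 MHz, folds to fs − 17.3 MHz = 0.4 MHz.
24.3 MHz mod fs = 6.6 MHz.
6.6 MHz ≤ fs/2 = 8.85 MHz, appears at 6.6 MHz.
11.1 MHz and 24.3 MHz both map to 6.6 MHz.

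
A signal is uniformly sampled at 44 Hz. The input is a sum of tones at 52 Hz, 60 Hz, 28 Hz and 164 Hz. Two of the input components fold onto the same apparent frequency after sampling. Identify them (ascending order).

28 Hz, 60 Hz

fs/2 = 22 Hz.
52 Hz mod fs = 8 Hz.
8 Hz ≤ fs/2 = 22 Hz, appears at 8 Hz.
60 Hz mod fs = 16 Hz.
16 Hz ≤ fs/2 = 22 Hz, appears at 16 Hz.
28 Hz > fs/2 = 22 Hz, folds to fs − 28 Hz = 16 Hz.
164 Hz mod fs = 32 Hz.
32 Hz > fs/2 = 22 Hz, folds to fs − 32 Hz = 12 Hz.
28 Hz and 60 Hz both map to 16 Hz.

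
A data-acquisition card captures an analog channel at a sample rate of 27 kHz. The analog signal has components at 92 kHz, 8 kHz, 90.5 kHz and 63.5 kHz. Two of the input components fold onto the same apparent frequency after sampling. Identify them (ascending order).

63.5 kHz, 90.5 kHz

fs/2 = 13.5 kHz.
92 kHz mod fs = 11 kHz.
11 kHz ≤ fs/2 = 13.5 kHz, appears at 11 kHz.
8 kHz ≤ fs/2 = 13.5 kHz, passes unchanged.
90.5 kHz mod fs = 9.5 kHz.
9.5 kHz ≤ fs/2 = 13.5 kHz, appears at 9.5 kHz.
63.5 kHz mod fs = 9.5 kHz.
9.5 kHz ≤ fs/2 = 13.5 kHz, appears at 9.5 kHz.
63.5 kHz and 90.5 kHz both map to 9.5 kHz.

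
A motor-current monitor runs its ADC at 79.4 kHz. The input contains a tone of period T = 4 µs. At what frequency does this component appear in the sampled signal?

T = 4 µs → f = 1/T = 250 kHz.
250 kHz mod fs = 11.8 kHz.
11.8 kHz ≤ fs/2 = 39.7 kHz, appears at 11.8 kHz.

11.8 kHz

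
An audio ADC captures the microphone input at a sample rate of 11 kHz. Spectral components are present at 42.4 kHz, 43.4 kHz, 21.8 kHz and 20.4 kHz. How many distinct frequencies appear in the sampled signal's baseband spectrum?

fs/2 = 5.5 kHz.
42.4 kHz mod fs = 9.4 kHz.
9.4 kHz > fs/2 = 5.5 kHz, folds to fs − 9.4 kHz = 1.6 kHz.
43.4 kHz mod fs = 10.4 kHz.
10.4 kHz > fs/2 = 5.5 kHz, folds to fs − 10.4 kHz = 0.6 kHz.
21.8 kHz mod fs = 10.8 kHz.
10.8 kHz > fs/2 = 5.5 kHz, folds to fs − 10.8 kHz = 0.2 kHz.
20.4 kHz mod fs = 9.4 kHz.
9.4 kHz > fs/2 = 5.5 kHz, folds to fs − 9.4 kHz = 1.6 kHz.
Distinct values: {0.2 kHz, 0.6 kHz, 1.6 kHz} → 3.

3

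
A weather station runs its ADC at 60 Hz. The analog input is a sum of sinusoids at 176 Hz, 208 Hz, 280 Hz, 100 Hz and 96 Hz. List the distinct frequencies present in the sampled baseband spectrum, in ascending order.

fs/2 = 30 Hz.
176 Hz mod fs = 56 Hz.
56 Hz > fs/2 = 30 Hz, folds to fs − 56 Hz = 4 Hz.
208 Hz mod fs = 28 Hz.
28 Hz ≤ fs/2 = 30 Hz, appears at 28 Hz.
280 Hz mod fs = 40 Hz.
40 Hz > fs/2 = 30 Hz, folds to fs − 40 Hz = 20 Hz.
100 Hz mod fs = 40 Hz.
40 Hz > fs/2 = 30 Hz, folds to fs − 40 Hz = 20 Hz.
96 Hz mod fs = 36 Hz.
36 Hz > fs/2 = 30 Hz, folds to fs − 36 Hz = 24 Hz.
Distinct values: {4 Hz, 20 Hz, 24 Hz, 28 Hz}.

4 Hz, 20 Hz, 24 Hz, 28 Hz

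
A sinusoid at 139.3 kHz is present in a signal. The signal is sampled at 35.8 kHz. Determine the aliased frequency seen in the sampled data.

3.9 kHz

139.3 kHz mod fs = 31.9 kHz.
31.9 kHz > fs/2 = 17.9 kHz, folds to fs − 31.9 kHz = 3.9 kHz.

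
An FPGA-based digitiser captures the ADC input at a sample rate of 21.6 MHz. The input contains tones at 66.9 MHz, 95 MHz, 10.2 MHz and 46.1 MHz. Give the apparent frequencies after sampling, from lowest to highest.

fs/2 = 10.8 MHz.
66.9 MHz mod fs = 2.1 MHz.
2.1 MHz ≤ fs/2 = 10.8 MHz, appears at 2.1 MHz.
95 MHz mod fs = 8.6 MHz.
8.6 MHz ≤ fs/2 = 10.8 MHz, appears at 8.6 MHz.
10.2 MHz ≤ fs/2 = 10.8 MHz, passes unchanged.
46.1 MHz mod fs = 2.9 MHz.
2.9 MHz ≤ fs/2 = 10.8 MHz, appears at 2.9 MHz.
Distinct values: {2.1 MHz, 2.9 MHz, 8.6 MHz, 10.2 MHz}.

2.1 MHz, 2.9 MHz, 8.6 MHz, 10.2 MHz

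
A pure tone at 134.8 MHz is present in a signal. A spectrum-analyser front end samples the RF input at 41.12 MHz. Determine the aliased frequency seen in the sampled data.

134.8 MHz mod fs = 11.44 MHz.
11.44 MHz ≤ fs/2 = 20.56 MHz, appears at 11.44 MHz.

11.44 MHz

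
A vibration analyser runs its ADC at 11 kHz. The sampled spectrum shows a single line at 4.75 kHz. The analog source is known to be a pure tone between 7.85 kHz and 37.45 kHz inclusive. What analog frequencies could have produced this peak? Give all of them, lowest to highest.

Frequencies that alias to 4.75 kHz are k·fs ± 4.75 kHz for integer k ≥ 0.
k=0: 4.75 kHz.
k=1: 6.25 kHz, 15.75 kHz.
k=2: 17.25 kHz, 26.75 kHz.
k=3: 28.25 kHz, 37.75 kHz.
k=4: 39.25 kHz, 48.75 kHz.
Within [7.85 kHz, 37.45 kHz]: 15.75 kHz, 17.25 kHz, 26.75 kHz, 28.25 kHz.

15.75 kHz, 17.25 kHz, 26.75 kHz, 28.25 kHz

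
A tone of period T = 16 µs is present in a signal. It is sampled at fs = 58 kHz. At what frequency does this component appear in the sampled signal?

T = 16 µs → f = 1/T = 62.5 kHz.
62.5 kHz mod fs = 4.5 kHz.
4.5 kHz ≤ fs/2 = 29 kHz, appears at 4.5 kHz.

4.5 kHz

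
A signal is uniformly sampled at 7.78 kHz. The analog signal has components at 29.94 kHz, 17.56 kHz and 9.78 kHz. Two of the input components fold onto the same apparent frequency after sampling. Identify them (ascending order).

9.78 kHz, 17.56 kHz

fs/2 = 3.89 kHz.
29.94 kHz mod fs = 6.6 kHz.
6.6 kHz > fs/2 = 3.89 kHz, folds to fs − 6.6 kHz = 1.18 kHz.
17.56 kHz mod fs = 2 kHz.
2 kHz ≤ fs/2 = 3.89 kHz, appears at 2 kHz.
9.78 kHz mod fs = 2 kHz.
2 kHz ≤ fs/2 = 3.89 kHz, appears at 2 kHz.
9.78 kHz and 17.56 kHz both map to 2 kHz.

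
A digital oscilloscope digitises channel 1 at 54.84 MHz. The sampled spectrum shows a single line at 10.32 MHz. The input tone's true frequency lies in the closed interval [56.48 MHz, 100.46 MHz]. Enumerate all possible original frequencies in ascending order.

Frequencies that alias to 10.32 MHz are k·fs ± 10.32 MHz for integer k ≥ 0.
k=0: 10.32 MHz.
k=1: 44.52 MHz, 65.16 MHz.
k=2: 99.36 MHz, 120 MHz.
k=3: 154.2 MHz, 174.84 MHz.
Within [56.48 MHz, 100.46 MHz]: 65.16 MHz, 99.36 MHz.

65.16 MHz, 99.36 MHz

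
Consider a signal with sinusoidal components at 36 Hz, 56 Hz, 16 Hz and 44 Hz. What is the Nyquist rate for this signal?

112 Hz

Highest-frequency component: 56 Hz.
Nyquist rate = 2 × 56 Hz = 112 Hz.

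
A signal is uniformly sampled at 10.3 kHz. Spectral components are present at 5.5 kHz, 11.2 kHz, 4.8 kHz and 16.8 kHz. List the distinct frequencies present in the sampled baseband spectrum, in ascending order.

fs/2 = 5.15 kHz.
5.5 kHz > fs/2 = 5.15 kHz, folds to fs − 5.5 kHz = 4.8 kHz.
11.2 kHz mod fs = 0.9 kHz.
0.9 kHz ≤ fs/2 = 5.15 kHz, appears at 0.9 kHz.
4.8 kHz ≤ fs/2 = 5.15 kHz, passes unchanged.
16.8 kHz mod fs = 6.5 kHz.
6.5 kHz > fs/2 = 5.15 kHz, folds to fs − 6.5 kHz = 3.8 kHz.
Distinct values: {0.9 kHz, 3.8 kHz, 4.8 kHz}.

0.9 kHz, 3.8 kHz, 4.8 kHz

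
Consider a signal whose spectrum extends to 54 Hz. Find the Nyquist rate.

108 Hz

Nyquist rate = 2 × 54 Hz = 108 Hz.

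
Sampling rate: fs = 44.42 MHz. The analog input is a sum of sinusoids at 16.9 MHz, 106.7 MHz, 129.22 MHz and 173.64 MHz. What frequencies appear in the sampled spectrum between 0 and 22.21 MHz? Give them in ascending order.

4.04 MHz, 16.9 MHz, 17.86 MHz

fs/2 = 22.21 MHz.
16.9 MHz ≤ fs/2 = 22.21 MHz, passes unchanged.
106.7 MHz mod fs = 17.86 MHz.
17.86 MHz ≤ fs/2 = 22.21 MHz, appears at 17.86 MHz.
129.22 MHz mod fs = 40.38 MHz.
40.38 MHz > fs/2 = 22.21 MHz, folds to fs − 40.38 MHz = 4.04 MHz.
173.64 MHz mod fs = 40.38 MHz.
40.38 MHz > fs/2 = 22.21 MHz, folds to fs − 40.38 MHz = 4.04 MHz.
Distinct values: {4.04 MHz, 16.9 MHz, 17.86 MHz}.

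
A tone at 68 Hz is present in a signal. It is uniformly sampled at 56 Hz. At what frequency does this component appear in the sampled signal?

68 Hz mod fs = 12 Hz.
12 Hz ≤ fs/2 = 28 Hz, appears at 12 Hz.

12 Hz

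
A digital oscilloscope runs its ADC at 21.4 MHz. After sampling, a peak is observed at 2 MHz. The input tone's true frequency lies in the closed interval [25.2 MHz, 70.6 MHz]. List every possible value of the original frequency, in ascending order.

Frequencies that alias to 2 MHz are k·fs ± 2 MHz for integer k ≥ 0.
k=0: 2 MHz.
k=1: 19.4 MHz, 23.4 MHz.
k=2: 40.8 MHz, 44.8 MHz.
k=3: 62.2 MHz, 66.2 MHz.
k=4: 83.6 MHz, 87.6 MHz.
Within [25.2 MHz, 70.6 MHz]: 40.8 MHz, 44.8 MHz, 62.2 MHz, 66.2 MHz.

40.8 MHz, 44.8 MHz, 62.2 MHz, 66.2 MHz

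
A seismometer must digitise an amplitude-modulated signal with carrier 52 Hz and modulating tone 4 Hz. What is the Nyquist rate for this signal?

AM sidebands sit at fc ± fm = 48 Hz and 56 Hz.
Highest-frequency component: 56 Hz.
Nyquist rate = 2 × 56 Hz = 112 Hz.

112 Hz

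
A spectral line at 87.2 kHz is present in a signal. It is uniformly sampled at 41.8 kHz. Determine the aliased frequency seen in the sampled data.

87.2 kHz mod fs = 3.6 kHz.
3.6 kHz ≤ fs/2 = 20.9 kHz, appears at 3.6 kHz.

3.6 kHz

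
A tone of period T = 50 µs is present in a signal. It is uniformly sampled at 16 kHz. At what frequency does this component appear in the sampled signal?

4 kHz

T = 50 µs → f = 1/T = 20 kHz.
20 kHz mod fs = 4 kHz.
4 kHz ≤ fs/2 = 8 kHz, appears at 4 kHz.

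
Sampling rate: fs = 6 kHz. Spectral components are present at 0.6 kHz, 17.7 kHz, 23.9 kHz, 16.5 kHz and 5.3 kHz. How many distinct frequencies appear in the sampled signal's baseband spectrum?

fs/2 = 3 kHz.
0.6 kHz ≤ fs/2 = 3 kHz, passes unchanged.
17.7 kHz mod fs = 5.7 kHz.
5.7 kHz > fs/2 = 3 kHz, folds to fs − 5.7 kHz = 0.3 kHz.
23.9 kHz mod fs = 5.9 kHz.
5.9 kHz > fs/2 = 3 kHz, folds to fs − 5.9 kHz = 0.1 kHz.
16.5 kHz mod fs = 4.5 kHz.
4.5 kHz > fs/2 = 3 kHz, folds to fs − 4.5 kHz = 1.5 kHz.
5.3 kHz > fs/2 = 3 kHz, folds to fs − 5.3 kHz = 0.7 kHz.
Distinct values: {0.1 kHz, 0.3 kHz, 0.6 kHz, 0.7 kHz, 1.5 kHz} → 5.

5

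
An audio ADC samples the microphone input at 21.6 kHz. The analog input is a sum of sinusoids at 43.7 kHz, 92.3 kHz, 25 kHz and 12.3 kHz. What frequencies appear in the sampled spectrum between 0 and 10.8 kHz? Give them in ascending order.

0.5 kHz, 3.4 kHz, 5.9 kHz, 9.3 kHz

fs/2 = 10.8 kHz.
43.7 kHz mod fs = 0.5 kHz.
0.5 kHz ≤ fs/2 = 10.8 kHz, appears at 0.5 kHz.
92.3 kHz mod fs = 5.9 kHz.
5.9 kHz ≤ fs/2 = 10.8 kHz, appears at 5.9 kHz.
25 kHz mod fs = 3.4 kHz.
3.4 kHz ≤ fs/2 = 10.8 kHz, appears at 3.4 kHz.
12.3 kHz > fs/2 = 10.8 kHz, folds to fs − 12.3 kHz = 9.3 kHz.
Distinct values: {0.5 kHz, 3.4 kHz, 5.9 kHz, 9.3 kHz}.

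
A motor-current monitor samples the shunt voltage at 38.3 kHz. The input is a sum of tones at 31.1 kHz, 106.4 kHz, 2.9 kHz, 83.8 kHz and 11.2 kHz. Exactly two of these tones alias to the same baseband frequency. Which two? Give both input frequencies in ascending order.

31.1 kHz, 83.8 kHz

fs/2 = 19.15 kHz.
31.1 kHz > fs/2 = 19.15 kHz, folds to fs − 31.1 kHz = 7.2 kHz.
106.4 kHz mod fs = 29.8 kHz.
29.8 kHz > fs/2 = 19.15 kHz, folds to fs − 29.8 kHz = 8.5 kHz.
2.9 kHz ≤ fs/2 = 19.15 kHz, passes unchanged.
83.8 kHz mod fs = 7.2 kHz.
7.2 kHz ≤ fs/2 = 19.15 kHz, appears at 7.2 kHz.
11.2 kHz ≤ fs/2 = 19.15 kHz, passes unchanged.
31.1 kHz and 83.8 kHz both map to 7.2 kHz.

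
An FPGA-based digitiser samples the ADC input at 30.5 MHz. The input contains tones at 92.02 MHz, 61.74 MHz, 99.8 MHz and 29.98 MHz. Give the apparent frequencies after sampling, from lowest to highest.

0.52 MHz, 0.74 MHz, 8.3 MHz

fs/2 = 15.25 MHz.
92.02 MHz mod fs = 0.52 MHz.
0.52 MHz ≤ fs/2 = 15.25 MHz, appears at 0.52 MHz.
61.74 MHz mod fs = 0.74 MHz.
0.74 MHz ≤ fs/2 = 15.25 MHz, appears at 0.74 MHz.
99.8 MHz mod fs = 8.3 MHz.
8.3 MHz ≤ fs/2 = 15.25 MHz, appears at 8.3 MHz.
29.98 MHz > fs/2 = 15.25 MHz, folds to fs − 29.98 MHz = 0.52 MHz.
Distinct values: {0.52 MHz, 0.74 MHz, 8.3 MHz}.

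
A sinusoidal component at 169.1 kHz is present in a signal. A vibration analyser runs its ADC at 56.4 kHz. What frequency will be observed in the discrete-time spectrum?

169.1 kHz mod fs = 56.3 kHz.
56.3 kHz > fs/2 = 28.2 kHz, folds to fs − 56.3 kHz = 0.1 kHz.

0.1 kHz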